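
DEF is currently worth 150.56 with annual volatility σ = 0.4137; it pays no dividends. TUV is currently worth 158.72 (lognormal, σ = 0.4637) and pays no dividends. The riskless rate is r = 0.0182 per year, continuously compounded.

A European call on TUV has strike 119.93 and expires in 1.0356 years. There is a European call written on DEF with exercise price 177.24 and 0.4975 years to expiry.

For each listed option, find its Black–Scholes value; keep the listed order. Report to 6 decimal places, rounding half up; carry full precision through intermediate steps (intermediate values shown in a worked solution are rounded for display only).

price(TUV call K=119.93) = 51.166439
price(DEF call K=177.24) = 8.932057

[TUV call K=119.93]
σ√T = 0.4637·√1.0356 = 0.471882
d₁ = (ln(S/K) + (r+σ²/2)T) / (σ√T) = (ln(158.72/119.93) + (0.0182+0.4637²/2)·1.0356) / 0.471882 = (0.280233 + 0.130184) / 0.471882 = 0.869747
d₂ = d₁ − σ√T = 0.869747 − 0.471882 = 0.397865
e^{−rT} = 0.981329
N(d₁) = 0.807781,  N(d₂) = 0.654635
price = S·N(d₁) − K·e^{−rT}·N(d₂) = 128.210929 − 77.044490 = 51.166439
[DEF call K=177.24]
σ√T = 0.4137·√0.4975 = 0.291798
d₁ = (ln(S/K) + (r+σ²/2)T) / (σ√T) = (ln(150.56/177.24) + (0.0182+0.4137²/2)·0.4975) / 0.291798 = (-0.163143 + 0.051627) / 0.291798 = -0.382167
d₂ = d₁ − σ√T = -0.382167 − 0.291798 = -0.673965
e^{−rT} = 0.990986
N(d₁) = 0.351169,  N(d₂) = 0.250167
price = S·N(d₁) − K·e^{−rT}·N(d₂) = 52.871952 − 43.939894 = 8.932057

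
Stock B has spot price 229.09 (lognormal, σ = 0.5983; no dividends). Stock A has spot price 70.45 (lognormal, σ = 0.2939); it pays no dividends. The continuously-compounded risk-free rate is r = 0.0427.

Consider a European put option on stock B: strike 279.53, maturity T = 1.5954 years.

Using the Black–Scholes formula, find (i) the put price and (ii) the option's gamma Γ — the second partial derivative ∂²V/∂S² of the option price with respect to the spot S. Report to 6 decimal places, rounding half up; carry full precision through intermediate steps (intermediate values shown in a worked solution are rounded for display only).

σ√T = 0.5983·√1.5954 = 0.755708
d₁ = (ln(S/K) + (r+σ²/2)T) / (σ√T) = (ln(229.09/279.53) + (0.0427+0.5983²/2)·1.5954) / 0.755708 = (-0.198995 + 0.353671) / 0.755708 = 0.204677
d₂ = d₁ − σ√T = 0.204677 − 0.755708 = -0.551031
e^{−rT} = 0.934145
N(−d₁) = 0.418912,  N(−d₂) = 0.709194
Put price V = K·e^{−rT}·N(−d₂) − S·N(−d₁) = 185.185761 − 95.968615 = 89.217146
φ(d₁) = (1/√(2π))·e^{−d₁²/2} = 0.390673
Γ = φ(d₁) / (S·σ·√T) = 0.002257

price = 89.217146
Γ = 0.002257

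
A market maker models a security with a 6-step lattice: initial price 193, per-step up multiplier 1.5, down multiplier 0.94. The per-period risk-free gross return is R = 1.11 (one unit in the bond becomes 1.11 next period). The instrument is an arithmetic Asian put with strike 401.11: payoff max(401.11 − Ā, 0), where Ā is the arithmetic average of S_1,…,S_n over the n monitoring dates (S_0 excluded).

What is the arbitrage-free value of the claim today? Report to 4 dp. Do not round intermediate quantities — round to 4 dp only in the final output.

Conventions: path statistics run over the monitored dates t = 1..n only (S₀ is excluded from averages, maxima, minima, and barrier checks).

price = 70.9563

Risk-neutral up-probability p* = (R−d)/(u−d) = (1.11−0.94)/(1.5−0.94) = 0.3036; the claim prices as the p*-weighted sum of path payoffs discounted by R^6.
Enumerate all 2^6 = 64 price paths (U = up ×1.5, D = down ×0.94); each path with k up-moves has probability p*^k·(1−p*)^(6−k).
DDDDDD: Ā=156.2884, payoff=244.8216, prob=0.114093
UDDDDD: Ā=249.3964, payoff=151.7136, prob=0.049733
DUDDDD: Ā=231.3831, payoff=169.7269, prob=0.049733
UUDDDD: Ā=369.2283, payoff=31.8817, prob=0.021678
DDUDDD: Ā=214.4505, payoff=186.6595, prob=0.049733
UDUDDD: Ā=342.2083, payoff=58.9017, prob=0.021678
DUUDDD: Ā=324.1949, payoff=76.9151, prob=0.021678
UUUDDD: Ā=517.3324, payoff=0.0000, prob=0.009450
DDDUDD: Ā=198.5339, payoff=202.5761, prob=0.049733
UDDUDD: Ā=316.8095, payoff=84.3005, prob=0.021678
DUDUDD: Ā=298.7961, payoff=102.3139, prob=0.021678
UUDUDD: Ā=476.8024, payoff=0.0000, prob=0.009450
DDUUDD: Ā=281.8636, payoff=119.2464, prob=0.021678
UDUUDD: Ā=449.7824, payoff=0.0000, prob=0.009450
DUUUDD: Ā=431.7690, payoff=0.0000, prob=0.009450
UUUUDD: Ā=688.9931, payoff=0.0000, prob=0.004119
DDDDUD: Ā=183.5723, payoff=217.5377, prob=0.049733
UDDDUD: Ā=292.9346, payoff=108.1754, prob=0.021678
DUDDUD: Ā=274.9213, payoff=126.1887, prob=0.021678
UUDDUD: Ā=438.7042, payoff=0.0000, prob=0.009450
DDUDUD: Ā=257.9887, payoff=143.1213, prob=0.021678
UDUDUD: Ā=411.6842, payoff=0.0000, prob=0.009450
DUUDUD: Ā=393.6708, payoff=7.4392, prob=0.009450
UUUDUD: Ā=628.1981, payoff=0.0000, prob=0.004119
DDDUUD: Ā=242.0722, payoff=159.0378, prob=0.021678
UDDUUD: Ā=386.2854, payoff=14.8246, prob=0.009450
DUDUUD: Ā=368.2720, payoff=32.8380, prob=0.009450
UUDUUD: Ā=587.6681, payoff=0.0000, prob=0.004119
DDUUUD: Ā=351.3395, payoff=49.7705, prob=0.009450
UDUUUD: Ā=560.6481, payoff=0.0000, prob=0.004119
DUUUUD: Ā=542.6348, payoff=0.0000, prob=0.004119
UUUUUD: Ā=865.9066, payoff=0.0000, prob=0.001795
DDDDDU: Ā=169.5085, payoff=231.6015, prob=0.049733
UDDDDU: Ā=270.4922, payoff=130.6178, prob=0.021678
DUDDDU: Ā=252.4789, payoff=148.6311, prob=0.021678
UUDDDU: Ā=402.8918, payoff=0.0000, prob=0.009450
DDUDDU: Ā=235.5464, payoff=165.5636, prob=0.021678
UDUDDU: Ā=375.8718, payoff=25.2382, prob=0.009450
DUUDDU: Ā=357.8585, payoff=43.2515, prob=0.009450
UUUDDU: Ā=571.0508, payoff=0.0000, prob=0.004119
DDDUDU: Ā=219.6298, payoff=181.4802, prob=0.021678
UDDUDU: Ā=350.4730, payoff=50.6370, prob=0.009450
DUDUDU: Ā=332.4597, payoff=68.6503, prob=0.009450
UUDUDU: Ā=530.5208, payoff=0.0000, prob=0.004119
DDUUDU: Ā=315.5272, payoff=85.5828, prob=0.009450
UDUUDU: Ā=503.5008, payoff=0.0000, prob=0.004119
DUUUDU: Ā=485.4875, payoff=0.0000, prob=0.004119
UUUUDU: Ā=774.7141, payoff=0.0000, prob=0.001795
DDDDUU: Ā=204.6682, payoff=196.4418, prob=0.021678
UDDDUU: Ā=326.5982, payoff=74.5118, prob=0.009450
DUDDUU: Ā=308.5848, payoff=92.5252, prob=0.009450
UUDDUU: Ā=492.4226, payoff=0.0000, prob=0.004119
DDUDUU: Ā=291.6523, payoff=109.4577, prob=0.009450
UDUDUU: Ā=465.4026, payoff=0.0000, prob=0.004119
DUUDUU: Ā=447.3893, payoff=0.0000, prob=0.004119
UUUDUU: Ā=713.9191, payoff=0.0000, prob=0.001795
DDDUUU: Ā=275.7357, payoff=125.3743, prob=0.009450
UDDUUU: Ā=440.0038, payoff=0.0000, prob=0.004119
DUDUUU: Ā=421.9905, payoff=0.0000, prob=0.004119
UUDUUU: Ā=673.3891, payoff=0.0000, prob=0.001795
DDUUUU: Ā=405.0579, payoff=0.0000, prob=0.004119
UDUUUU: Ā=646.3691, payoff=0.0000, prob=0.001795
DUUUUU: Ā=628.3557, payoff=0.0000, prob=0.001795
UUUUUU: Ā=1002.6953, payoff=0.0000, prob=0.000783
Price = Σ prob·payoff / R^6 = 132.717690 / 1.870415 = 70.9563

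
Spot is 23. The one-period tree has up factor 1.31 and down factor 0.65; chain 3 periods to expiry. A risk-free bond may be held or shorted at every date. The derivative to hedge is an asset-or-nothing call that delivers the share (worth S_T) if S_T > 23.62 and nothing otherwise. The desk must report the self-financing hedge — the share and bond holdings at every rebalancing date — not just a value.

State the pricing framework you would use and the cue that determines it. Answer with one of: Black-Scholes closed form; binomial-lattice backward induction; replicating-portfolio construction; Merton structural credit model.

framework: replicating-portfolio construction

Key observation: a price alone would not answer the question — the per-node share/bond construction on the spot-23, 1.31/0.65 tree is required, and only the replicating-portfolio method yields it.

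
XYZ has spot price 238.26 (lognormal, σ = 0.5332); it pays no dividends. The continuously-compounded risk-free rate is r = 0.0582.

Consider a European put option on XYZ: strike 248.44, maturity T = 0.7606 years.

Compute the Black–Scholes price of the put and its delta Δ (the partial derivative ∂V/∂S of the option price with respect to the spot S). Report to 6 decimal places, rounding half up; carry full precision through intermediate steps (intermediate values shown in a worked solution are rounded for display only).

σ√T = 0.5332·√0.7606 = 0.465016
d₁ = (ln(S/K) + (r+σ²/2)T) / (σ√T) = (ln(238.26/248.44) + (0.0582+0.5332²/2)·0.7606) / 0.465016 = (-0.041839 + 0.152387) / 0.465016 = 0.237730
d₂ = d₁ − σ√T = 0.237730 − 0.465016 = -0.227287
e^{−rT} = 0.956699
N(−d₁) = 0.406045,  N(−d₂) = 0.589900
Put price V = K·e^{−rT}·N(−d₂) − S·N(−d₁) = 140.208632 − 96.744372 = 43.464260
Δ = −N(−d₁) = -0.406045

price = 43.464260
Δ = -0.406045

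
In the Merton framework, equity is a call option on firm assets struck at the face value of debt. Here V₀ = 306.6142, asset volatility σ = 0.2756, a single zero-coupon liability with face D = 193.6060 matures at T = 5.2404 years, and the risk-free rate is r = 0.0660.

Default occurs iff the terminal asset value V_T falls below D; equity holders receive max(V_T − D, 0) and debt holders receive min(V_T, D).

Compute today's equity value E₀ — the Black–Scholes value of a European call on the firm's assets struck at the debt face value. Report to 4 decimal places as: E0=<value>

Equity is a call on the firm's assets struck at D = 193.6060:
d₁ = [ln(V₀/D) + (r + σ²/2)T] / (σ√T)
   = [ln(306.6142/193.6060) + (0.0660 + 0.5·0.2756²)·5.2404] / (0.2756·√5.2404)
   = [0.459765 + 0.544885] / 0.630901 = 1.592404
d₂ = d₁ − σ√T = 1.592404 − 0.630901 = 0.961503
N(d₁) = 0.944353,  N(d₂) = 0.831850,  e^(−rT) = 0.707607
E₀ = V₀·N(d₁) − D·e^(−rT)·N(d₂)
   = 306.6142·0.944353 − 193.6060·0.707607·0.831850 = 175.591086

E0=175.5911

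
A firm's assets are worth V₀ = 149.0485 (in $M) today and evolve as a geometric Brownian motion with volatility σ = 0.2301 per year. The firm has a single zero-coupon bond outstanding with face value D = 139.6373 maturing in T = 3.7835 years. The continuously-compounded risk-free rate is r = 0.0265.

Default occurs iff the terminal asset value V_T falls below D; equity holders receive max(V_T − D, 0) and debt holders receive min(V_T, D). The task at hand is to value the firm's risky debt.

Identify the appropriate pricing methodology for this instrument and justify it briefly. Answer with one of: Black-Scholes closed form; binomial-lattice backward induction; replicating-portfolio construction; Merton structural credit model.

framework: Merton structural credit model

Key observation: the question is about default risk generated by asset-value dynamics against a debt face of 139.6373 — the structural framework prices exactly that.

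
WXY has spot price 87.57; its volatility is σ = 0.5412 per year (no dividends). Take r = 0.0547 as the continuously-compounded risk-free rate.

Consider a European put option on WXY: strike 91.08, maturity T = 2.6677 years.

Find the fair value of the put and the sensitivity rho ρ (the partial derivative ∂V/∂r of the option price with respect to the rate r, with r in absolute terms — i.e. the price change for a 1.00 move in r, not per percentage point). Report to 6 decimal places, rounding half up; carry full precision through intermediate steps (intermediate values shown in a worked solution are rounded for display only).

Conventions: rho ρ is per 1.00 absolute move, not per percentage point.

price = 24.156967
ρ = -131.455920

σ√T = 0.5412·√2.6677 = 0.883947
d₁ = (ln(S/K) + (r+σ²/2)T) / (σ√T) = (ln(87.57/91.08) + (0.0547+0.5412²/2)·2.6677) / 0.883947 = (-0.039300 + 0.536604) / 0.883947 = 0.562596
d₂ = d₁ − σ√T = 0.562596 − 0.883947 = -0.321352
e^{−rT} = 0.864224
N(−d₁) = 0.286855,  N(−d₂) = 0.626028
Put price V = K·e^{−rT}·N(−d₂) − S·N(−d₁) = 49.276875 − 25.119908 = 24.156967
ρ = −K·T·e^{−rT}·N(−d₂) = -131.455920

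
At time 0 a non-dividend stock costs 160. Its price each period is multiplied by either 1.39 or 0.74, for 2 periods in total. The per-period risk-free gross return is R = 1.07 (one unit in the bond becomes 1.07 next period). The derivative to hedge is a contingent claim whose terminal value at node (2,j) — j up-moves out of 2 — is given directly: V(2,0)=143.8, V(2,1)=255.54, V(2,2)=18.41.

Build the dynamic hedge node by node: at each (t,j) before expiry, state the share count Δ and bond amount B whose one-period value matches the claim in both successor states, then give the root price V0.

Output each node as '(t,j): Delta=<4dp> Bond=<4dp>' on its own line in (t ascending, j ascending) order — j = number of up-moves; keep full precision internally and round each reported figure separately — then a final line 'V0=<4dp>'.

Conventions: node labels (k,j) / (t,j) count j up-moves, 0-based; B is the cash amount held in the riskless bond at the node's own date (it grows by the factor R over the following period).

No-arbitrage ⇒ martingale measure with p* = (R−d)/(u−d) = 0.5077.
Payoffs at expiry: V(2,0)=143.8000, V(2,1)=255.5400, V(2,2)=18.4100
  t=1,j=0: stock 118.4000 → up 164.5760 (V=255.5400), down 87.6160 (V=143.8000). Price 187.4108; hedge Δ=1.4519, bond B=15.5031.
  t=1,j=1: stock 222.4000 → up 309.1360 (V=18.4100), down 164.5760 (V=255.5400). Price 126.3093; hedge Δ=-1.6404, bond B=491.1247.
  t=0,j=0: stock 160.0000 → up 222.4000 (V=126.3093), down 118.4000 (V=187.4108). Price 146.1589; hedge Δ=-0.5875, bond B=240.1612.
Sanity check at the root: Δ(0,0)·S0 + B(0,0) reproduces V0 = 146.1589.

(0,0): Delta=-0.5875 Bond=240.1612
(1,0): Delta=1.4519 Bond=15.5031
(1,1): Delta=-1.6404 Bond=491.1247
V0=146.1589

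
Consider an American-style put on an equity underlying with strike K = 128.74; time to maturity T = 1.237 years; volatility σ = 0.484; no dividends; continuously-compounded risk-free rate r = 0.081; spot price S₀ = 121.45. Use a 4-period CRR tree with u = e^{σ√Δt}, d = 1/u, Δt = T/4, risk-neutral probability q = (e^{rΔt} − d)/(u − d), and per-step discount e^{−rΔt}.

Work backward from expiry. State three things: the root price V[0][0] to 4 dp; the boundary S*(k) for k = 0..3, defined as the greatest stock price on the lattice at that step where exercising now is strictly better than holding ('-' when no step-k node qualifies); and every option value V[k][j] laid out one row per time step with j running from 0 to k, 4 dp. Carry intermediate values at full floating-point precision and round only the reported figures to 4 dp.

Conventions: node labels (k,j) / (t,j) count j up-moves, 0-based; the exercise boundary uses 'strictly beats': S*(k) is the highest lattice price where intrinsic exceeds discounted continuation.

Δt=0.30925  u=1.30886  d=0.76403  q=0.47967  discount=0.97526
step 4 (expiry): payoffs max(K−S,0) = 87.3563 57.8453 7.2900 0.0000 0.0000
step 3: (k=3,j=0): S=54.1654, K−S=74.5746, hold=71.3898 ⇒ V=74.5746 exercise | (k=3,j=1): S=92.7909, K−S=35.9491, hold=32.7643 ⇒ V=35.9491 exercise | (k=3,j=2): S=158.9606, K−S=0.0000, hold=3.6994 ⇒ V=3.6994 continue | (k=3,j=3): S=272.3161, K−S=0.0000, hold=0.0000 ⇒ V=0.0000 continue  boundary S*=92.7909
step 2: (k=2,j=0): S=70.8947, K−S=57.8453, hold=54.6605 ⇒ V=57.8453 exercise | (k=2,j=1): S=121.4500, K−S=7.2900, hold=19.9732 ⇒ V=19.9732 continue | (k=2,j=2): S=208.0565, K−S=0.0000, hold=1.8773 ⇒ V=1.8773 continue  boundary S*=70.8947
step 1: (k=1,j=0): S=92.7909, K−S=35.9491, hold=38.6975 ⇒ V=38.6975 continue | (k=1,j=1): S=158.9606, K−S=0.0000, hold=11.0137 ⇒ V=11.0137 continue  boundary S*=-
step 0: (k=0,j=0): S=121.4500, K−S=7.2900, hold=24.7896 ⇒ V=24.7896 continue  boundary S*=-

price = 24.7896
boundary = - - 70.8947 92.7909
tree:
24.7896
38.6975 11.0137
57.8453 19.9732 1.8773
74.5746 35.9491 3.6994 0.0000
87.3563 57.8453 7.2900 0.0000 0.0000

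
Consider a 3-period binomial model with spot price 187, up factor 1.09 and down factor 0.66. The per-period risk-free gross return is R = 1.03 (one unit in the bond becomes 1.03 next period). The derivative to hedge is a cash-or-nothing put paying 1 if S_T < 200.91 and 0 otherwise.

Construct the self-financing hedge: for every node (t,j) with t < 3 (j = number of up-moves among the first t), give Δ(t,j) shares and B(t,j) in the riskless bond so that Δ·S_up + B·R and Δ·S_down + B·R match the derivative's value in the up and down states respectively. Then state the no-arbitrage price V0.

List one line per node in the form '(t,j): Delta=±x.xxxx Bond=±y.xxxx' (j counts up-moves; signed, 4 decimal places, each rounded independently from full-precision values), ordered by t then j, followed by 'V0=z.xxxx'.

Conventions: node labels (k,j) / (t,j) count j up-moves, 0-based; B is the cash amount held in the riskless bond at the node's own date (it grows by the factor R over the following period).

Arbitrage-free pricing uses the up-move probability p* = (R−d)/(u−d) = 0.8605, discounting each step at R = 1.03.
At maturity the claim pays: V(3,0)=1.0000, V(3,1)=1.0000, V(3,2)=1.0000, V(3,3)=0.0000
Node (2,0) S=81.4572: V=(p*·1.0000+(1−p*)·1.0000)/1.03=0.9709; Δ=(1.0000−1.0000)/(88.7883−53.7618)=0.0000; B=V−Δ·S=0.9709
Node (2,1) S=134.5278: V=(p*·1.0000+(1−p*)·1.0000)/1.03=0.9709; Δ=(1.0000−1.0000)/(146.6353−88.7883)=0.0000; B=V−Δ·S=0.9709
Node (2,2) S=222.1747: V=(p*·0.0000+(1−p*)·1.0000)/1.03=0.1355; Δ=(0.0000−1.0000)/(242.1704−146.6353)=-0.0105; B=V−Δ·S=2.4611
Node (1,0) S=123.4200: V=(p*·0.9709+(1−p*)·0.9709)/1.03=0.9426; Δ=(0.9709−0.9709)/(134.5278−81.4572)=0.0000; B=V−Δ·S=0.9426
Node (1,1) S=203.8300: V=(p*·0.1355+(1−p*)·0.9709)/1.03=0.2447; Δ=(0.1355−0.9709)/(222.1747−134.5278)=-0.0095; B=V−Δ·S=2.1875
Node (0,0) S=187.0000: V=(p*·0.2447+(1−p*)·0.9426)/1.03=0.3321; Δ=(0.2447−0.9426)/(203.8300−123.4200)=-0.0087; B=V−Δ·S=1.9551
As a check, the time-0 holding Δ(0,0)·S0 + B(0,0) comes to 0.3321 — exactly V0.

(0,0): Delta=-0.0087 Bond=1.9551
(1,0): Delta=0.0000 Bond=0.9426
(1,1): Delta=-0.0095 Bond=2.1875
(2,0): Delta=0.0000 Bond=0.9709
(2,1): Delta=0.0000 Bond=0.9709
(2,2): Delta=-0.0105 Bond=2.4611
V0=0.3321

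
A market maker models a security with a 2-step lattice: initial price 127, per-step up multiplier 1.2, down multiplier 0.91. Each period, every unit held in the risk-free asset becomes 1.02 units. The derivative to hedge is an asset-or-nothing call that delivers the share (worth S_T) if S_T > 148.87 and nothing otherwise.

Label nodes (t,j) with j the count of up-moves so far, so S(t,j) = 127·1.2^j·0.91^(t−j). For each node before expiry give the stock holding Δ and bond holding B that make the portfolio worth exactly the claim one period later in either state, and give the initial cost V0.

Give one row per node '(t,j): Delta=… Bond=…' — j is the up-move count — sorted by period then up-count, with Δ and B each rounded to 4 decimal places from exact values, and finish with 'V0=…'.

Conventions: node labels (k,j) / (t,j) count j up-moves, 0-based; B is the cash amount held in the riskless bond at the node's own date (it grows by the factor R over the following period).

(0,0): Delta=1.8465 Bond=-209.2204
(1,0): Delta=0.0000 Bond=0.0000
(1,1): Delta=4.1379 Bond=-562.6126
V0=25.2904

Since d<R<u, set p* = (R−d)/(u−d) = 0.3793; price each node as the discounted p*-expectation of its children.
Expiry values: V(2,0)=0.0000, V(2,1)=0.0000, V(2,2)=182.8800
(1,0): S=115.5700. Δ = (V_up−V_dn)/(S_up−S_dn) = (0.0000−0.0000)/(138.6840−105.1687) = 0.0000. V = [p*·0.0000 + (1−p*)·0.0000]/1.02 = 0.0000. B = V − Δ·S = 0.0000.
(1,1): S=152.4000. Δ = (V_up−V_dn)/(S_up−S_dn) = (182.8800−0.0000)/(182.8800−138.6840) = 4.1379. V = [p*·182.8800 + (1−p*)·0.0000]/1.02 = 68.0081. B = V − Δ·S = -562.6126.
(0,0): S=127.0000. Δ = (V_up−V_dn)/(S_up−S_dn) = (68.0081−0.0000)/(152.4000−115.5700) = 1.8465. V = [p*·68.0081 + (1−p*)·0.0000]/1.02 = 25.2904. B = V − Δ·S = -209.2204.
As a check, the time-0 holding Δ(0,0)·S0 + B(0,0) comes to 25.2904 — exactly V0.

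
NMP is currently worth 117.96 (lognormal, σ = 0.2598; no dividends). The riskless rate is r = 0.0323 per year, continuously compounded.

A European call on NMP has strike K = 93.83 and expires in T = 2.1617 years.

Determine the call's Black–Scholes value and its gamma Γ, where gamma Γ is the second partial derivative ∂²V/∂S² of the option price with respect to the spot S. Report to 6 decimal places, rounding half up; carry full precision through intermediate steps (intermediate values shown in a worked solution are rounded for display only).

price = 35.222101
Γ = 0.005516

σ√T = 0.2598·√2.1617 = 0.381977
d₁ = (ln(S/K) + (r+σ²/2)T) / (σ√T) = (ln(117.96/93.83) + (0.0323+0.2598²/2)·2.1617) / 0.381977 = (0.228861 + 0.142776) / 0.381977 = 0.972931
d₂ = d₁ − σ√T = 0.972931 − 0.381977 = 0.590954
e^{−rT} = 0.932559
N(d₁) = 0.834706,  N(d₂) = 0.722724
Call price V = S·N(d₁) − K·e^{−rT}·N(d₂) = 98.461943 − 63.239842 = 35.222101
φ(d₁) = (1/√(2π))·e^{−d₁²/2} = 0.248519
Γ = φ(d₁) / (S·σ·√T) = 0.005516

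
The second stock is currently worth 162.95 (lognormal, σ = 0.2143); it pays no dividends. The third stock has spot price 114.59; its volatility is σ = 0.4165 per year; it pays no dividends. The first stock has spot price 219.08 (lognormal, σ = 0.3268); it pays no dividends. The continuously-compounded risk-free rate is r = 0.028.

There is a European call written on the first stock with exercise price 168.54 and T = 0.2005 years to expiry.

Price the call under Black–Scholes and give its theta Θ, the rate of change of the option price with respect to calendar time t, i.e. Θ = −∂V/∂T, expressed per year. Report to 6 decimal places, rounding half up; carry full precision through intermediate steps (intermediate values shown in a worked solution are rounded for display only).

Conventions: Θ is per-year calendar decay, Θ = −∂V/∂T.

price = 51.853228
Θ = -9.715835

σ√T = 0.3268·√0.2005 = 0.146332
d₁ = (ln(S/K) + (r+σ²/2)T) / (σ√T) = (ln(219.08/168.54) + (0.028+0.3268²/2)·0.2005) / 0.146332 = (0.262264 + 0.016321) / 0.146332 = 1.903783
d₂ = d₁ − σ√T = 1.903783 − 0.146332 = 1.757451
e^{−rT} = 0.994402
N(d₁) = 0.971531,  N(d₂) = 0.960580
Call price V = S·N(d₁) − K·e^{−rT}·N(d₂) = 212.842966 − 160.989738 = 51.853228
φ(d₁) = (1/√(2π))·e^{−d₁²/2} = 0.065145
Θ = −S·φ(d₁)·σ/(2√T) − r·K·e^{−rT}·N(d₂) = −5.208122 − 4.507713 = -9.715835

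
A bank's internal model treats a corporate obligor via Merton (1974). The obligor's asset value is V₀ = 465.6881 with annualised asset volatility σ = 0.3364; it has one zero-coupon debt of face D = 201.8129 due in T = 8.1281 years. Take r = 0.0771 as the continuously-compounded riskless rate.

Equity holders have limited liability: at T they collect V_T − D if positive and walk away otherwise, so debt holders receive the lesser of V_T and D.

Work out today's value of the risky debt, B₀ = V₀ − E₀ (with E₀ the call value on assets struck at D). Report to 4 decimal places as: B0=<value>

Apply the equity-as-call identities (strike 201.8129, horizon 8.1281 years):
d₁ = [ln(V₀/D) + (r + σ²/2)T] / (σ√T)
   = [ln(465.6881/201.8129) + (0.0771 + 0.5·0.3364²)·8.1281] / (0.3364·√8.1281)
   = [0.836175 + 1.086585] / 0.959070 = 2.004816
d₂ = d₁ − σ√T = 2.004816 − 0.959070 = 1.045745
N(d₁) = 0.977509,  N(d₂) = 0.852161,  e^(−rT) = 0.534365
E₀ = V₀·N(d₁) − D·e^(−rT)·N(d₂)
   = 465.6881·0.977509 − 201.8129·0.534365·0.852161 = 363.315668
B₀ = V₀ − E₀ = 465.6881 − 363.315668 = 102.372432

B0=102.3724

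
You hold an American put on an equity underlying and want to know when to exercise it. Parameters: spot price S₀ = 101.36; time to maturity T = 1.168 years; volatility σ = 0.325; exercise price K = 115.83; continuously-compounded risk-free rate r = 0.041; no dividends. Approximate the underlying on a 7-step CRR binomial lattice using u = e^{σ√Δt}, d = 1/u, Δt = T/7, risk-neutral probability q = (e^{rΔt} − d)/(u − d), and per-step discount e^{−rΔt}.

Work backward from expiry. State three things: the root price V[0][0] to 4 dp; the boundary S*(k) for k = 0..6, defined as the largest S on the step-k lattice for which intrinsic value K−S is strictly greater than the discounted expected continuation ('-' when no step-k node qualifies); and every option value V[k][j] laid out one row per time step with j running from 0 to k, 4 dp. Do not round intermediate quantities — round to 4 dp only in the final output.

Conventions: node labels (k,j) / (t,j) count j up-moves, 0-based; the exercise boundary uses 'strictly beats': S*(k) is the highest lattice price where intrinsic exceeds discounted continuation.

price = 20.5529
boundary = - - 77.7241 68.0613 77.7241 88.7588 101.3600
tree:
20.5529
28.5227 12.6312
38.1059 19.0505 6.1960
47.7687 27.6263 10.4838 1.8664
56.2302 38.1059 17.2185 3.6940 0.0102
63.6397 47.7687 27.0712 7.3111 0.0202 0.0000
70.1281 56.2302 38.1059 14.4700 0.0402 0.0000 0.0000
75.8098 63.6397 47.7687 27.0712 0.0797 0.0000 0.0000 0.0000

Δt=0.16686, u=1.14197, d=0.87568, q=0.49264, disc=e^(-rΔt)=0.99318
k=7 terminal: V=max(K-S,0) → 75.8098 63.6397 47.7687 27.0712 0.0797 0.0000 0.0000 0.0000
k=6: j=0 S=45.7019 intr=70.1281 cont=69.3384 V=70.1281[EX]; j=1 S=59.5998 intr=56.2302 cont=55.4405 V=56.2302[EX]; j=2 S=77.7241 intr=38.1059 cont=37.3162 V=38.1059[EX]; j=3 S=101.3600 intr=14.4700 cont=13.6803 V=14.4700[EX]; j=4 S=132.1836 intr=0.0000 cont=0.0402 V=0.0402[hold]; j=5 S=172.3805 intr=0.0000 cont=0.0000 V=0.0000[hold]; j=6 S=224.8014 intr=0.0000 cont=0.0000 V=0.0000[hold]  S*(6)=101.3600
k=5: j=0 S=52.1903 intr=63.6397 cont=62.8500 V=63.6397[EX]; j=1 S=68.0613 intr=47.7687 cont=46.9790 V=47.7687[EX]; j=2 S=88.7588 intr=27.0712 cont=26.2815 V=27.0712[EX]; j=3 S=115.7503 intr=0.0797 cont=7.3111 V=7.3111[hold]; j=4 S=150.9499 intr=0.0000 cont=0.0202 V=0.0202[hold]; j=5 S=196.8537 intr=0.0000 cont=0.0000 V=0.0000[hold]  S*(5)=88.7588
k=4: j=0 S=59.5998 intr=56.2302 cont=55.4405 V=56.2302[EX]; j=1 S=77.7241 intr=38.1059 cont=37.3162 V=38.1059[EX]; j=2 S=101.3600 intr=14.4700 cont=17.2185 V=17.2185[hold]; j=3 S=132.1836 intr=0.0000 cont=3.6940 V=3.6940[hold]; j=4 S=172.3805 intr=0.0000 cont=0.0102 V=0.0102[hold]  S*(4)=77.7241
k=3: j=0 S=68.0613 intr=47.7687 cont=46.9790 V=47.7687[EX]; j=1 S=88.7588 intr=27.0712 cont=27.6263 V=27.6263[hold]; j=2 S=115.7503 intr=0.0797 cont=10.4838 V=10.4838[hold]; j=3 S=150.9499 intr=0.0000 cont=1.8664 V=1.8664[hold]  S*(3)=68.0613
k=2: j=0 S=77.7241 intr=38.1059 cont=37.5878 V=38.1059[EX]; j=1 S=101.3600 intr=14.4700 cont=19.0505 V=19.0505[hold]; j=2 S=132.1836 intr=0.0000 cont=6.1960 V=6.1960[hold]  S*(2)=77.7241
k=1: j=0 S=88.7588 intr=27.0712 cont=28.5227 V=28.5227[hold]; j=1 S=115.7503 intr=0.0797 cont=12.6312 V=12.6312[hold]  S*(1)=-
k=0: j=0 S=101.3600 intr=14.4700 cont=20.5529 V=20.5529[hold]  S*(0)=-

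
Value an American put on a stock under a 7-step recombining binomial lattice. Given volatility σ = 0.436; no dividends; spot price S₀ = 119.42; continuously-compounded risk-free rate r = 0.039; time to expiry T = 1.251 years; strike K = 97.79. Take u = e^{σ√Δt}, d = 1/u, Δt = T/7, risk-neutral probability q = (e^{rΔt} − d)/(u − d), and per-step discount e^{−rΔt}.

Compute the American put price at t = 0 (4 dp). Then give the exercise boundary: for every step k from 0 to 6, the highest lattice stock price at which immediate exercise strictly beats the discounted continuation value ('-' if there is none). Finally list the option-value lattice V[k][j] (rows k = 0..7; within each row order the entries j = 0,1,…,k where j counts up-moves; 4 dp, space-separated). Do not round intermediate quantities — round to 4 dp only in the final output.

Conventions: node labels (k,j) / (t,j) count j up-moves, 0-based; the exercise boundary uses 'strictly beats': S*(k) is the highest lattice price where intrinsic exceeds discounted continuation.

price = 9.6750
boundary = - - - - 57.1327 68.6963 57.1327
tree:
9.6750
14.5983 4.3310
21.3862 7.2488 1.1430
30.1906 11.8895 2.1838 0.0000
40.6573 18.9717 4.1721 0.0000 0.0000
50.2743 29.0937 7.9708 0.0000 0.0000 0.0000
58.2725 40.6573 15.2283 0.0000 0.0000 0.0000 0.0000
64.9244 50.2743 29.0937 0.0000 0.0000 0.0000 0.0000 0.0000

params: Δt=0.17871 u=1.20240 d=0.83167 q=0.47292 e^(-rΔt)=0.99305
t_7 payoffs: 64.9244 50.2743 29.0937 0.0000 0.0000 0.0000 0.0000 0.0000
t_6: node(6,0) S=39.5175 payoff=58.2725 vs cont=57.5933 → 58.2725 [stop]  node(6,1) S=57.1327 payoff=40.6573 vs cont=39.9780 → 40.6573 [stop]  node(6,2) S=82.6002 payoff=15.1898 vs cont=15.2283 → 15.2283 [wait]  node(6,3) S=119.4200 payoff=0.0000 vs cont=0.0000 → 0.0000 [wait]  node(6,4) S=172.6526 payoff=0.0000 vs cont=0.0000 → 0.0000 [wait]  node(6,5) S=249.6141 payoff=0.0000 vs cont=0.0000 → 0.0000 [wait]  node(6,6) S=360.8818 payoff=0.0000 vs cont=0.0000 → 0.0000 [wait]  ⇒ S*(6)=57.1327
t_5: node(5,0) S=47.5157 payoff=50.2743 vs cont=49.5951 → 50.2743 [stop]  node(5,1) S=68.6963 payoff=29.0937 vs cont=28.4326 → 29.0937 [stop]  node(5,2) S=99.3183 payoff=0.0000 vs cont=7.9708 → 7.9708 [wait]  node(5,3) S=143.5903 payoff=0.0000 vs cont=0.0000 → 0.0000 [wait]  node(5,4) S=207.5970 payoff=0.0000 vs cont=0.0000 → 0.0000 [wait]  node(5,5) S=300.1353 payoff=0.0000 vs cont=0.0000 → 0.0000 [wait]  ⇒ S*(5)=68.6963
t_4: node(4,0) S=57.1327 payoff=40.6573 vs cont=39.9780 → 40.6573 [stop]  node(4,1) S=82.6002 payoff=15.1898 vs cont=18.9717 → 18.9717 [wait]  node(4,2) S=119.4200 payoff=0.0000 vs cont=4.1721 → 4.1721 [wait]  node(4,3) S=172.6526 payoff=0.0000 vs cont=0.0000 → 0.0000 [wait]  node(4,4) S=249.6141 payoff=0.0000 vs cont=0.0000 → 0.0000 [wait]  ⇒ S*(4)=57.1327
t_3: node(3,0) S=68.6963 payoff=29.0937 vs cont=30.1906 → 30.1906 [wait]  node(3,1) S=99.3183 payoff=0.0000 vs cont=11.8895 → 11.8895 [wait]  node(3,2) S=143.5903 payoff=0.0000 vs cont=2.1838 → 2.1838 [wait]  node(3,3) S=207.5970 payoff=0.0000 vs cont=0.0000 → 0.0000 [wait]  ⇒ S*(3)=-
t_2: node(2,0) S=82.6002 payoff=15.1898 vs cont=21.3862 → 21.3862 [wait]  node(2,1) S=119.4200 payoff=0.0000 vs cont=7.2488 → 7.2488 [wait]  node(2,2) S=172.6526 payoff=0.0000 vs cont=1.1430 → 1.1430 [wait]  ⇒ S*(2)=-
t_1: node(1,0) S=99.3183 payoff=0.0000 vs cont=14.5983 → 14.5983 [wait]  node(1,1) S=143.5903 payoff=0.0000 vs cont=4.3310 → 4.3310 [wait]  ⇒ S*(1)=-
t_0: node(0,0) S=119.4200 payoff=0.0000 vs cont=9.6750 → 9.6750 [wait]  ⇒ S*(0)=-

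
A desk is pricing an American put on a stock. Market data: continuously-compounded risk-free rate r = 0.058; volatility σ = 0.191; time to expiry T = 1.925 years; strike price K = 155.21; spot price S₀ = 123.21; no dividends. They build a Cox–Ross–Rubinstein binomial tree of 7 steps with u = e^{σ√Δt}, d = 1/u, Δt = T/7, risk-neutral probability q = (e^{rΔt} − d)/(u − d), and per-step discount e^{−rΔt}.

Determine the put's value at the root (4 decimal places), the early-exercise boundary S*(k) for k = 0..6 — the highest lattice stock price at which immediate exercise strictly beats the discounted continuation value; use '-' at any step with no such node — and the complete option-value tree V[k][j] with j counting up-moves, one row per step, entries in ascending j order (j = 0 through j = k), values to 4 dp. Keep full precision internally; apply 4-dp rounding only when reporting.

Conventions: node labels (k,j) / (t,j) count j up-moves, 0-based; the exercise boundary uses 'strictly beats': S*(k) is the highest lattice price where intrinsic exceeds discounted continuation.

price = 32.0000
boundary = 123.2100 111.4670 123.2100 111.4670 123.2100 136.1901 123.2100
tree:
32.0000
43.7430 20.3207
54.3667 32.0000 11.5488
63.9779 43.7430 19.6494 5.3909
72.6731 54.3667 32.0000 10.3201 1.5966
80.5396 63.9779 43.7430 19.0199 3.6464 0.0000
87.6563 72.6731 54.3667 32.0000 8.3279 0.0000 0.0000
94.0947 80.5396 63.9779 43.7430 19.0199 0.0000 0.0000 0.0000

Δt=0.27500, u=1.10535, d=0.90469, q=0.55511, disc=e^(-rΔt)=0.98418
k=7 terminal: V=max(K-S,0) → 94.0947 80.5396 63.9779 43.7430 19.0199 0.0000 0.0000 0.0000
k=6: j=0 S=67.5537 intr=87.6563 cont=85.2003 V=87.6563[EX]; j=1 S=82.5369 intr=72.6731 cont=70.2172 V=72.6731[EX]; j=2 S=100.8433 intr=54.3667 cont=51.9107 V=54.3667[EX]; j=3 S=123.2100 intr=32.0000 cont=29.5440 V=32.0000[EX]; j=4 S=150.5376 intr=4.6724 cont=8.3279 V=8.3279[hold]; j=5 S=183.9263 intr=0.0000 cont=0.0000 V=0.0000[hold]; j=6 S=224.7206 intr=0.0000 cont=0.0000 V=0.0000[hold]  S*(6)=123.2100
k=5: j=0 S=74.6704 intr=80.5396 cont=78.0836 V=80.5396[EX]; j=1 S=91.2321 intr=63.9779 cont=61.5220 V=63.9779[EX]; j=2 S=111.4670 intr=43.7430 cont=41.2870 V=43.7430[EX]; j=3 S=136.1901 intr=19.0199 cont=18.5611 V=19.0199[EX]; j=4 S=166.3966 intr=0.0000 cont=3.6464 V=3.6464[hold]; j=5 S=203.3028 intr=0.0000 cont=0.0000 V=0.0000[hold]  S*(5)=136.1901
k=4: j=0 S=82.5369 intr=72.6731 cont=70.2172 V=72.6731[EX]; j=1 S=100.8433 intr=54.3667 cont=51.9107 V=54.3667[EX]; j=2 S=123.2100 intr=32.0000 cont=29.5440 V=32.0000[EX]; j=3 S=150.5376 intr=4.6724 cont=10.3201 V=10.3201[hold]; j=4 S=183.9263 intr=0.0000 cont=1.5966 V=1.5966[hold]  S*(4)=123.2100
k=3: j=0 S=91.2321 intr=63.9779 cont=61.5220 V=63.9779[EX]; j=1 S=111.4670 intr=43.7430 cont=41.2870 V=43.7430[EX]; j=2 S=136.1901 intr=19.0199 cont=19.6494 V=19.6494[hold]; j=3 S=166.3966 intr=0.0000 cont=5.3909 V=5.3909[hold]  S*(3)=111.4670
k=2: j=0 S=100.8433 intr=54.3667 cont=51.9107 V=54.3667[EX]; j=1 S=123.2100 intr=32.0000 cont=29.8879 V=32.0000[EX]; j=2 S=150.5376 intr=4.6724 cont=11.5488 V=11.5488[hold]  S*(2)=123.2100
k=1: j=0 S=111.4670 intr=43.7430 cont=41.2870 V=43.7430[EX]; j=1 S=136.1901 intr=19.0199 cont=20.3207 V=20.3207[hold]  S*(1)=111.4670
k=0: j=0 S=123.2100 intr=32.0000 cont=30.2547 V=32.0000[EX]  S*(0)=123.2100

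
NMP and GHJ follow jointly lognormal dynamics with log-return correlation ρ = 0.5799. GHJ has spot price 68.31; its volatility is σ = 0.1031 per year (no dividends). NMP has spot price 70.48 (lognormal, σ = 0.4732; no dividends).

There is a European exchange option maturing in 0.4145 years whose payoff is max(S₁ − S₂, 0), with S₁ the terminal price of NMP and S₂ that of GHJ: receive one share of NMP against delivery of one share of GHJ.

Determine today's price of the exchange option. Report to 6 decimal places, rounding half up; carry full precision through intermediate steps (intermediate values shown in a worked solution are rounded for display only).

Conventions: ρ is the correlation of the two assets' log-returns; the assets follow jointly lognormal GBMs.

exchange price = 8.630409

σ_eff = √(σ₁² + σ₂² − 2ρσ₁σ₂) = √(0.4732² + 0.1031² − 2·0.5799·0.4732·0.1031) = 0.421859
d₁ = (ln(S₁/S₂) + (q₂ − q₁ + σ_eff²/2)T) / (σ_eff√T) = (ln(70.48/68.31) + (0.0 − 0.0 + 0.088982)·0.4145) / 0.271600 = 0.250943
d₂ = d₁ − σ_eff√T = 0.250943 − 0.271600 = -0.020657
N(d₁) = 0.599071,  N(d₂) = 0.491760
V = S₁·e^{−q₁T}·N(d₁) − S₂·e^{−q₂T}·N(d₂) = 42.222515 − 33.592105 = 8.630409
Key observation: r never enters — measured in units of GHJ, the claim is a call on S₁/S₂ struck at 1, so only the dividend yields and σ_eff matter.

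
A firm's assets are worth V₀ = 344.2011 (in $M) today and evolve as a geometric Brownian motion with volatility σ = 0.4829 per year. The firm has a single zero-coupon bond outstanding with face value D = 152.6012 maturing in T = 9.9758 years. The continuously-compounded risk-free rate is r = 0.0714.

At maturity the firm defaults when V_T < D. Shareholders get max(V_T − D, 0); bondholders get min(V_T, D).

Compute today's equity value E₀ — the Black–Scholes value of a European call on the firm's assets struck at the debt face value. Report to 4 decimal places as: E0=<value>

E0=286.3322

Equity is a call on the firm's assets struck at D = 152.6012:
d₁ = [ln(V₀/D) + (r + σ²/2)T] / (σ√T)
   = [ln(344.2011/152.6012) + (0.0714 + 0.5·0.4829²)·9.9758] / (0.4829·√9.9758)
   = [0.813398 + 1.875413] / 1.525215 = 1.762906
d₂ = d₁ − σ√T = 1.762906 − 1.525215 = 0.237691
N(d₁) = 0.961042,  N(d₂) = 0.593940,  e^(−rT) = 0.490528
E₀ = V₀·N(d₁) − D·e^(−rT)·N(d₂)
   = 344.2011·0.961042 − 152.6012·0.490528·0.593940 = 286.332173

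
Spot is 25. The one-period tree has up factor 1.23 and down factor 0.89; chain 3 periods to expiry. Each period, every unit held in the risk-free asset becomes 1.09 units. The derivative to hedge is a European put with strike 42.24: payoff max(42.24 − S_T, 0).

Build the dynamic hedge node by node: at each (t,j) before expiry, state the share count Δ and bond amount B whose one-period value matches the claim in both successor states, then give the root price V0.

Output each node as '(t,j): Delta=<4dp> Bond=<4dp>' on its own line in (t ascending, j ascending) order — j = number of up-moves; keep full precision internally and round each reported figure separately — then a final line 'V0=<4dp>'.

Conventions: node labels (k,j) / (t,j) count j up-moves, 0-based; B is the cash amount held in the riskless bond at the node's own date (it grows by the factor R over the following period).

(0,0): Delta=-0.8533 Bond=29.6224
(1,0): Delta=-1.0000 Bond=35.5526
(1,1): Delta=-0.7790 Bond=30.0035
(2,0): Delta=-1.0000 Bond=38.7523
(2,1): Delta=-1.0000 Bond=38.7523
(2,2): Delta=-0.6670 Bond=28.4698
V0=8.2900

Under the risk-neutral measure, an up-move has probability p* = (R−d)/(u−d) = 0.5882 and values discount at R = 1.09.
Expiry values: V(3,0)=24.6158, V(3,1)=17.8829, V(3,2)=8.5780, V(3,3)=0.0000
Node (2,0) S=19.8025: V=(p*·17.8829+(1−p*)·24.6158)/1.09=18.9498; Δ=(17.8829−24.6158)/(24.3571−17.6242)=-1.0000; B=V−Δ·S=38.7523
Node (2,1) S=27.3675: V=(p*·8.5780+(1−p*)·17.8829)/1.09=11.3848; Δ=(8.5780−17.8829)/(33.6620−24.3571)=-1.0000; B=V−Δ·S=38.7523
Node (2,2) S=37.8225: V=(p*·0.0000+(1−p*)·8.5780)/1.09=3.2405; Δ=(0.0000−8.5780)/(46.5217−33.6620)=-0.6670; B=V−Δ·S=28.4698
Node (1,0) S=22.2500: V=(p*·11.3848+(1−p*)·18.9498)/1.09=13.3026; Δ=(11.3848−18.9498)/(27.3675−19.8025)=-1.0000; B=V−Δ·S=35.5526
Node (1,1) S=30.7500: V=(p*·3.2405+(1−p*)·11.3848)/1.09=6.0496; Δ=(3.2405−11.3848)/(37.8225−27.3675)=-0.7790; B=V−Δ·S=30.0035
Node (0,0) S=25.0000: V=(p*·6.0496+(1−p*)·13.3026)/1.09=8.2900; Δ=(6.0496−13.3026)/(30.7500−22.2500)=-0.8533; B=V−Δ·S=29.6224
Sanity check at the root: Δ(0,0)·S0 + B(0,0) reproduces V0 = 8.2900.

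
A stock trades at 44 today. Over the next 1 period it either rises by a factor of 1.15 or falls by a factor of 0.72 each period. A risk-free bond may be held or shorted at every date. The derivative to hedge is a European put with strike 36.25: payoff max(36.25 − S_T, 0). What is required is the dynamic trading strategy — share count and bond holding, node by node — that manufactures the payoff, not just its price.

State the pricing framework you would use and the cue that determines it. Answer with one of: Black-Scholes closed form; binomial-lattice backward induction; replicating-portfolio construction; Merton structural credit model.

Key observation: a price alone would not answer the question — the per-node share/bond construction on the spot-44, 1.15/0.72 tree is required, and only the replicating-portfolio method yields it.

framework: replicating-portfolio construction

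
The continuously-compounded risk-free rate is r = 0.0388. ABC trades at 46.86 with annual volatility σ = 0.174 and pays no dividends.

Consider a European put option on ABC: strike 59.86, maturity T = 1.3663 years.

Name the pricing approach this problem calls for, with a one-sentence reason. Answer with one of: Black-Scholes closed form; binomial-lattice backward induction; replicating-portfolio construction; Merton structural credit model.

Key observation: the instrument is a plain European put (strike 59.86) on a lognormal asset; the exact continuous-time formula applies directly.

framework: Black-Scholes closed form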